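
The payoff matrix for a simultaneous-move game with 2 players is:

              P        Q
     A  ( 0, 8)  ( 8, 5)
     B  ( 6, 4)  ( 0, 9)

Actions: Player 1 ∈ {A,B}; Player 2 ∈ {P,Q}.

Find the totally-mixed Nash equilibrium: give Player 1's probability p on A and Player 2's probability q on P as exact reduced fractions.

p=5/8, q=4/7

P1 indiff ⇒ q·0+(1-q)·8 = q·6+(1-q)·0 ⇒ q(-6) = (1-q)(-8) ⇒ q = 4/7
P2 indiff ⇒ p·8+(1-p)·4 = p·5+(1-p)·9 ⇒ p(3) = (1-p)(5) ⇒ p = 5/8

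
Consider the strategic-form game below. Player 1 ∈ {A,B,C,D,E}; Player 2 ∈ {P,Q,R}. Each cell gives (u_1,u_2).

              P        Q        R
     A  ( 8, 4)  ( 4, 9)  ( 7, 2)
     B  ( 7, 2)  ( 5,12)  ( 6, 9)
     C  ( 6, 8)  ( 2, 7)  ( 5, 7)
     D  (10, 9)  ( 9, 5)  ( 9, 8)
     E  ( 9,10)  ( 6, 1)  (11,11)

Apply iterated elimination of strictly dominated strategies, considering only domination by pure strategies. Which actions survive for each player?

P1 drop A (D beats it: P:10>8 Q:9>4 R:9>7)
P1 drop B (D beats it: P:10>7 Q:9>5 R:9>6)
P1 drop C (D beats it: P:10>6 Q:9>2 R:9>5)
P2 drop Q (P beats it: D:9>5 E:10>1)
P1→{D,E} P2→{P,R}

Remaining: P1:{D,E} P2:{P,R}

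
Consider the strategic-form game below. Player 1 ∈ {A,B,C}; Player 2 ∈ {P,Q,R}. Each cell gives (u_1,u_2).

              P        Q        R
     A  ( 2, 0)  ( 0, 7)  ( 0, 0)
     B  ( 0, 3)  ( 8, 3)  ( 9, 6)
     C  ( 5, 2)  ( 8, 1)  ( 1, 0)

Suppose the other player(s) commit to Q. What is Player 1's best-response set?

u_1(A vs Q) = 0
u_1(B vs Q) = 8
u_1(C vs Q) = 8
max payoff 8 at {B,C}

BR_1 = {B,C}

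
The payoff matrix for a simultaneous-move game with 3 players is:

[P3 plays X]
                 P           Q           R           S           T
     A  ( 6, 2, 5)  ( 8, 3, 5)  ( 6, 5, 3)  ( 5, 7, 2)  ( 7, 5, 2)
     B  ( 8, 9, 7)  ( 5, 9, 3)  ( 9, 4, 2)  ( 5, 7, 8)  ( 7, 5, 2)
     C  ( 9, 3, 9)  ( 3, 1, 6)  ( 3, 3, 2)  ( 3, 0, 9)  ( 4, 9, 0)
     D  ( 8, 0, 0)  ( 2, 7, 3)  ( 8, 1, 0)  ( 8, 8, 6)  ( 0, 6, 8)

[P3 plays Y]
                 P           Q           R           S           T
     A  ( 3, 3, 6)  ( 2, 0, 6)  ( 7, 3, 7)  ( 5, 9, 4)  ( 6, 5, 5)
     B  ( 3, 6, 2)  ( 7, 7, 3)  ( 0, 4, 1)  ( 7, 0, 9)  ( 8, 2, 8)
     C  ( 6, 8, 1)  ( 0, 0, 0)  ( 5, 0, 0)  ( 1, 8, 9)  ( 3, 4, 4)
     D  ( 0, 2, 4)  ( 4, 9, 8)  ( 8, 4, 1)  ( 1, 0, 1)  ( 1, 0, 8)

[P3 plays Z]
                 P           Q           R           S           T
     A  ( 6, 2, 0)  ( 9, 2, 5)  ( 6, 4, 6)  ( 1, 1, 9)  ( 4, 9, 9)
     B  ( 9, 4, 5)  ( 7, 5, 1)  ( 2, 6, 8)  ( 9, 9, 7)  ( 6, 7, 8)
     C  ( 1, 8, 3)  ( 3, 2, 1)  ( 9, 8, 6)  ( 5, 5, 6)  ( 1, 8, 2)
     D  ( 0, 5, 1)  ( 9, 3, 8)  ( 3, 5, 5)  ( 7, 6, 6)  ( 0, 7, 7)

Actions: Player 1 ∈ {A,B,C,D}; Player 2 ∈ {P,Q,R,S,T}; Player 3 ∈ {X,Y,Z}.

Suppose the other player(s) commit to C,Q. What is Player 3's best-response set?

u_3(X vs C,Q) = 6
u_3(Y vs C,Q) = 0
u_3(Z vs C,Q) = 1
max payoff 6 at {X}

BR_3 = {X}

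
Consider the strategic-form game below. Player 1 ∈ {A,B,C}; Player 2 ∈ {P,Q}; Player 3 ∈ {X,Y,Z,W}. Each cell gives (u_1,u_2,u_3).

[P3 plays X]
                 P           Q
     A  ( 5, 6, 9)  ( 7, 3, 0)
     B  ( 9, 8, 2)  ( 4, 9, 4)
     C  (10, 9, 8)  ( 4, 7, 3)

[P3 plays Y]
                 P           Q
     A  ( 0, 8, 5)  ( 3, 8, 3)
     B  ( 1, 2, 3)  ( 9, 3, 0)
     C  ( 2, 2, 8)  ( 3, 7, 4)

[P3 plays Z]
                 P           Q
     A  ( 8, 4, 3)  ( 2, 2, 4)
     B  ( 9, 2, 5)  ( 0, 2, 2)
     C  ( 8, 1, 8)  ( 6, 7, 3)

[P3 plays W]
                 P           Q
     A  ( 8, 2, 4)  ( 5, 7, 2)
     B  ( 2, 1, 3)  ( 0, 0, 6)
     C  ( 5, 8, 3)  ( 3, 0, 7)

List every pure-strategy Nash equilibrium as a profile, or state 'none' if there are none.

NE set: (B,P,Z), (C,P,X)

(A,P,X): not NE [P1→C gives 10>5]
(A,P,Y): not NE [P1→C gives 2>0; P3→X gives 9>5]
(A,P,Z): not NE [P1→B gives 9>8; P3→X gives 9>3]
(A,P,W): not NE [P2→Q gives 7>2; P3→X gives 9>4]
(A,Q,X): not NE [P2→P gives 6>3; P3→Z gives 4>0]
(A,Q,Y): not NE [P1→B gives 9>3; P3→Z gives 4>3]
(A,Q,Z): not NE [P1→C gives 6>2; P2→P gives 4>2]
(A,Q,W): not NE [P3→Z gives 4>2]
(B,P,X): not NE [P1→C gives 10>9; P2→Q gives 9>8; P3→Z gives 5>2]
(B,P,Y): not NE [P1→C gives 2>1; P2→Q gives 3>2; P3→Z gives 5>3]
(B,P,Z): NE
(B,P,W): not NE [P1→A gives 8>2; P3→Z gives 5>3]
(B,Q,X): not NE [P1→A gives 7>4; P3→W gives 6>4]
(B,Q,Y): not NE [P3→W gives 6>0]
(B,Q,Z): not NE [P1→C gives 6>0; P3→W gives 6>2]
(B,Q,W): not NE [P1→A gives 5>0; P2→P gives 1>0]
(C,P,X): NE
(C,P,Y): not NE [P2→Q gives 7>2]
(C,P,Z): not NE [P1→B gives 9>8; P2→Q gives 7>1]
(C,P,W): not NE [P1→A gives 8>5; P3→Z gives 8>3]
(C,Q,X): not NE [P1→A gives 7>4; P2→P gives 9>7; P3→W gives 7>3]
(C,Q,Y): not NE [P1→B gives 9>3; P3→W gives 7>4]
(C,Q,Z): not NE [P3→W gives 7>3]
(C,Q,W): not NE [P1→A gives 5>3; P2→P gives 8>0]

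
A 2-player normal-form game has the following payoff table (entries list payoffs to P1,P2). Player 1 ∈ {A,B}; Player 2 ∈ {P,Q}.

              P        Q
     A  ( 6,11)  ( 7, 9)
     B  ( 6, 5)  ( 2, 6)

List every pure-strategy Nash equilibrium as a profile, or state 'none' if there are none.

(A,P): NE
(A,Q): not NE [P2→P gives 11>9]
(B,P): not NE [P2→Q gives 6>5]
(B,Q): not NE [P1→A gives 7>2]

Nash profiles: (A,P)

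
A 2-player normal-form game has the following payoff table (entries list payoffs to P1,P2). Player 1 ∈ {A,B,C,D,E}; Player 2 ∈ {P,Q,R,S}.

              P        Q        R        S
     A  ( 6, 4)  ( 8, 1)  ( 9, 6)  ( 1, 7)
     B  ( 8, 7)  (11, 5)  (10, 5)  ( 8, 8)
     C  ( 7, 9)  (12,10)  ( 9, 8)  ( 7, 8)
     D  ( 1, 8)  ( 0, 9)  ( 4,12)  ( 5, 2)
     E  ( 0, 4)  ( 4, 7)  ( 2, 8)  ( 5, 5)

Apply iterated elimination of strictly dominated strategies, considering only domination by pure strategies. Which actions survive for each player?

IESDS → P1:{B,C} P2:{P,Q,S}

P1 drop A (B beats it: P:8>6 Q:11>8 R:10>9 S:8>1)
P1 drop D (B beats it: P:8>1 Q:11>0 R:10>4 S:8>5)
P1 drop E (B beats it: P:8>0 Q:11>4 R:10>2 S:8>5)
P2 drop R (P beats it: B:7>5 C:9>8)
P1→{B,C} P2→{P,Q,S}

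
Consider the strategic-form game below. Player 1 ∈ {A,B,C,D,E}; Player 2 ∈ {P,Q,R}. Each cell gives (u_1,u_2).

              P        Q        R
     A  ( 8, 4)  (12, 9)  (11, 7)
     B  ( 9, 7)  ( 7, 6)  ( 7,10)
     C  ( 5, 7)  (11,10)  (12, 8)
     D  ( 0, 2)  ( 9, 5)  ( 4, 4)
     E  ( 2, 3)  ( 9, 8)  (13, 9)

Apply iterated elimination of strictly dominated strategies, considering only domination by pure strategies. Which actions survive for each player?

Survivors P1:{A,C,E} P2:{Q,R}

P1 drop D (A beats it: P:8>0 Q:12>9 R:11>4)
P2 drop P (R beats it: A:7>4 B:10>7 C:8>7 E:9>3)
P1 drop B (A beats it: Q:12>7 R:11>7)
P1→{A,C,E} P2→{Q,R}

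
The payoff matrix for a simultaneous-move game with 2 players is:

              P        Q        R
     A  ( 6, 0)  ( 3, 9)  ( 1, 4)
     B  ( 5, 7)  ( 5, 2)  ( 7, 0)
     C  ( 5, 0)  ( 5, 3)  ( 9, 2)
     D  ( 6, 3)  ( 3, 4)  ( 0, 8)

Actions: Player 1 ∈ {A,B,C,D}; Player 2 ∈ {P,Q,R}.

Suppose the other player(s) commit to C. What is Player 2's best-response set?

argmax u_2 = {Q}

u_2(P vs C) = 0
u_2(Q vs C) = 3
u_2(R vs C) = 2
max payoff 3 at {Q}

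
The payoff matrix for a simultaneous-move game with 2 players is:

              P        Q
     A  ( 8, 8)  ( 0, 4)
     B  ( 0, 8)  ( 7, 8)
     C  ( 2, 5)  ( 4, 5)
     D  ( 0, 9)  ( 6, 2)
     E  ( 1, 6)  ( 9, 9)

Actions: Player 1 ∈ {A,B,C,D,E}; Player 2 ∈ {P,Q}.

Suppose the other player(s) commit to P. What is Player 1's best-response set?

P1 best: {A}

u_1(A vs P) = 8
u_1(B vs P) = 0
u_1(C vs P) = 2
u_1(D vs P) = 0
u_1(E vs P) = 1
max payoff 8 at {A}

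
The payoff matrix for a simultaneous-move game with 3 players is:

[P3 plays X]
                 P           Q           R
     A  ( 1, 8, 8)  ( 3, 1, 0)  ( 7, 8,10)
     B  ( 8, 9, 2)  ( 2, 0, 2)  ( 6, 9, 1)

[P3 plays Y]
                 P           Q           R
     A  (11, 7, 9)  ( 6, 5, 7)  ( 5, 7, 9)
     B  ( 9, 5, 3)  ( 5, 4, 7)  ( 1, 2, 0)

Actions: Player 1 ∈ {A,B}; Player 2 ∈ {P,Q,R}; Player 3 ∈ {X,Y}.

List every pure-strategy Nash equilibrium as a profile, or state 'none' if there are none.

(A,P,X): not NE [P1→B gives 8>1; P3→Y gives 9>8]
(A,P,Y): NE
(A,Q,X): not NE [P2→R gives 8>1; P3→Y gives 7>0]
(A,Q,Y): not NE [P2→R gives 7>5]
(A,R,X): NE
(A,R,Y): not NE [P3→X gives 10>9]
(B,P,X): not NE [P3→Y gives 3>2]
(B,P,Y): not NE [P1→A gives 11>9]
(B,Q,X): not NE [P1→A gives 3>2; P2→R gives 9>0; P3→Y gives 7>2]
(B,Q,Y): not NE [P1→A gives 6>5; P2→P gives 5>4]
(B,R,X): not NE [P1→A gives 7>6]
(B,R,Y): not NE [P1→A gives 5>1; P2→P gives 5>2; P3→X gives 1>0]

NE set: (A,P,Y), (A,R,X)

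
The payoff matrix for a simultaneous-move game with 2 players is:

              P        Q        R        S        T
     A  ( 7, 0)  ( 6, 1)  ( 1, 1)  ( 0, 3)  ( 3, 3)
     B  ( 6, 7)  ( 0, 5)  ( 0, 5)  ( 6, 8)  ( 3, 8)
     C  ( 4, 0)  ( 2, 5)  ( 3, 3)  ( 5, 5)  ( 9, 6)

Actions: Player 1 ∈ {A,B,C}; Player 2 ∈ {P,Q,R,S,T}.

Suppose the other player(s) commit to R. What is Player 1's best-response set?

P1 best: {C}

u_1(A vs R) = 1
u_1(B vs R) = 0
u_1(C vs R) = 3
max payoff 3 at {C}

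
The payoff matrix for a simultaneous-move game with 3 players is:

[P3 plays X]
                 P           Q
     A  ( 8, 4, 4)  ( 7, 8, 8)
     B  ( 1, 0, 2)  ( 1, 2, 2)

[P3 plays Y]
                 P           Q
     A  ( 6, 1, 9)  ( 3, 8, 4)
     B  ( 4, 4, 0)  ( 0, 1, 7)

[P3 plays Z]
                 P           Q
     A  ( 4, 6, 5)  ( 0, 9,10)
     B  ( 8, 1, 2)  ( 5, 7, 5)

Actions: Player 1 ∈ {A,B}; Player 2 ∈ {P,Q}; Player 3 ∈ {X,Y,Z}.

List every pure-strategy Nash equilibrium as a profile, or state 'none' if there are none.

(A,P,X): not NE [P2→Q gives 8>4; P3→Y gives 9>4]
(A,P,Y): not NE [P2→Q gives 8>1]
(A,P,Z): not NE [P1→B gives 8>4; P2→Q gives 9>6; P3→Y gives 9>5]
(A,Q,X): not NE [P3→Z gives 10>8]
(A,Q,Y): not NE [P3→Z gives 10>4]
(A,Q,Z): not NE [P1→B gives 5>0]
(B,P,X): not NE [P1→A gives 8>1; P2→Q gives 2>0]
(B,P,Y): not NE [P1→A gives 6>4; P3→Z gives 2>0]
(B,P,Z): not NE [P2→Q gives 7>1]
(B,Q,X): not NE [P1→A gives 7>1; P3→Y gives 7>2]
(B,Q,Y): not NE [P1→A gives 3>0; P2→P gives 4>1]
(B,Q,Z): not NE [P3→Y gives 7>5]

Equilibria: none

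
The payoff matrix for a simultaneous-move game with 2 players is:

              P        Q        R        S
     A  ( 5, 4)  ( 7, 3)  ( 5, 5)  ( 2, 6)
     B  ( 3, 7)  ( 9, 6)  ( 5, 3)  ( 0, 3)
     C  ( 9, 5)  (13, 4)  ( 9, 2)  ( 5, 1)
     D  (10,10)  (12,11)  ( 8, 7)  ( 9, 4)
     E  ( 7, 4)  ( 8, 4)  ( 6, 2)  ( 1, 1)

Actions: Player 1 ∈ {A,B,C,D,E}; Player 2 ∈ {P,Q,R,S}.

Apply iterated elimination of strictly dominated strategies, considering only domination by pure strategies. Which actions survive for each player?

P1 drop A (C beats it: P:9>5 Q:13>7 R:9>5 S:5>2)
P1 drop B (C beats it: P:9>3 Q:13>9 R:9>5 S:5>0)
P1 drop E (C beats it: P:9>7 Q:13>8 R:9>6 S:5>1)
P2 drop R (P beats it: C:5>2 D:10>7)
P2 drop S (P beats it: C:5>1 D:10>4)
P1→{C,D} P2→{P,Q}

Survivors P1:{C,D} P2:{P,Q}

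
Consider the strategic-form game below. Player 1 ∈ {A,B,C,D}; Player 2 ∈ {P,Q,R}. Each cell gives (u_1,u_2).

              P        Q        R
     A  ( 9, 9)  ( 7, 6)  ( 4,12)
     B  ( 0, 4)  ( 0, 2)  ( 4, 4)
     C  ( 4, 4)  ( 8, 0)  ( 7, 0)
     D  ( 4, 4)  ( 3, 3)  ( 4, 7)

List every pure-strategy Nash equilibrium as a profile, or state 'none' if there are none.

(A,P): not NE [P2→R gives 12>9]
(A,Q): not NE [P1→C gives 8>7; P2→R gives 12>6]
(A,R): not NE [P1→C gives 7>4]
(B,P): not NE [P1→A gives 9>0]
(B,Q): not NE [P1→C gives 8>0; P2→R gives 4>2]
(B,R): not NE [P1→C gives 7>4]
(C,P): not NE [P1→A gives 9>4]
(C,Q): not NE [P2→P gives 4>0]
(C,R): not NE [P2→P gives 4>0]
(D,P): not NE [P1→A gives 9>4; P2→R gives 7>4]
(D,Q): not NE [P1→C gives 8>3; P2→R gives 7>3]
(D,R): not NE [P1→C gives 7>4]

No pure NE.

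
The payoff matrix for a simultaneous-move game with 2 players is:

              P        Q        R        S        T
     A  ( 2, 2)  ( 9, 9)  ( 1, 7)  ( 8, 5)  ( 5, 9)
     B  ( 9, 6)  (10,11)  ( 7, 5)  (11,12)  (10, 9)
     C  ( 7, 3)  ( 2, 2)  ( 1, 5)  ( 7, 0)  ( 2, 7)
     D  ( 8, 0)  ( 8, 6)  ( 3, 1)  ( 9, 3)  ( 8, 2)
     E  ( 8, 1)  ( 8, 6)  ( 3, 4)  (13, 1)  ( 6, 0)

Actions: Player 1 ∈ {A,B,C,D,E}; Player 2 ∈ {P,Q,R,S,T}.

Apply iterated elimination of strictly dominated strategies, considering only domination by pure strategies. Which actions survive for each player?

IESDS → P1:{B,E} P2:{Q,S}

P1 drop A (B beats it: P:9>2 Q:10>9 R:7>1 S:11>8 T:10>5)
P1 drop C (B beats it: P:9>7 Q:10>2 R:7>1 S:11>7 T:10>2)
P1 drop D (B beats it: P:9>8 Q:10>8 R:7>3 S:11>9 T:10>8)
P2 drop P (Q beats it: B:11>6 E:6>1)
P2 drop R (Q beats it: B:11>5 E:6>4)
P2 drop T (Q beats it: B:11>9 E:6>0)
P1→{B,E} P2→{Q,S}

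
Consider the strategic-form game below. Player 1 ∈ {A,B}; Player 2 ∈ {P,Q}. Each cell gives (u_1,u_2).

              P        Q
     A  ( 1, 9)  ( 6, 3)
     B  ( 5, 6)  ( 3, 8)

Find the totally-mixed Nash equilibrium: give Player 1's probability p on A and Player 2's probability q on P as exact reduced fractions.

P1 mixes 1/4 on A; P2 mixes 3/7 on P

P1 indiff ⇒ q·1+(1-q)·6 = q·5+(1-q)·3 ⇒ q(-4) = (1-q)(-3) ⇒ q = 3/7
P2 indiff ⇒ p·9+(1-p)·6 = p·3+(1-p)·8 ⇒ p(6) = (1-p)(2) ⇒ p = 1/4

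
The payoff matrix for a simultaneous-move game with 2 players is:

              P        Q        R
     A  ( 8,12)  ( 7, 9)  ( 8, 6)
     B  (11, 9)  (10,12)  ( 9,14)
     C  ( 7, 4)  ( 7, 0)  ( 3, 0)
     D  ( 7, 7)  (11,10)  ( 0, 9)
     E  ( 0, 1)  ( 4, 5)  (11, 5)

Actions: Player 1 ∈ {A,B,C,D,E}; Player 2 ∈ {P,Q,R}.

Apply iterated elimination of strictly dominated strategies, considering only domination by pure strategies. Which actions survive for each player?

Survivors P1:{B,D,E} P2:{Q,R}

P1 drop A (B beats it: P:11>8 Q:10>7 R:9>8)
P1 drop C (B beats it: P:11>7 Q:10>7 R:9>3)
P2 drop P (Q beats it: B:12>9 D:10>7 E:5>1)
P1→{B,D,E} P2→{Q,R}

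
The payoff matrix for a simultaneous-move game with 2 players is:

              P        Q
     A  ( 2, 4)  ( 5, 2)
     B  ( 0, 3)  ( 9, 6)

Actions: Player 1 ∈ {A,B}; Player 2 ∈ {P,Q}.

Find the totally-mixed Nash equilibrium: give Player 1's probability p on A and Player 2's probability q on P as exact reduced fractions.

(p,q) = (3/5, 2/3)

P1 indiff ⇒ q·2+(1-q)·5 = q·0+(1-q)·9 ⇒ q(2) = (1-q)(4) ⇒ q = 2/3
P2 indiff ⇒ p·4+(1-p)·3 = p·2+(1-p)·6 ⇒ p(2) = (1-p)(3) ⇒ p = 3/5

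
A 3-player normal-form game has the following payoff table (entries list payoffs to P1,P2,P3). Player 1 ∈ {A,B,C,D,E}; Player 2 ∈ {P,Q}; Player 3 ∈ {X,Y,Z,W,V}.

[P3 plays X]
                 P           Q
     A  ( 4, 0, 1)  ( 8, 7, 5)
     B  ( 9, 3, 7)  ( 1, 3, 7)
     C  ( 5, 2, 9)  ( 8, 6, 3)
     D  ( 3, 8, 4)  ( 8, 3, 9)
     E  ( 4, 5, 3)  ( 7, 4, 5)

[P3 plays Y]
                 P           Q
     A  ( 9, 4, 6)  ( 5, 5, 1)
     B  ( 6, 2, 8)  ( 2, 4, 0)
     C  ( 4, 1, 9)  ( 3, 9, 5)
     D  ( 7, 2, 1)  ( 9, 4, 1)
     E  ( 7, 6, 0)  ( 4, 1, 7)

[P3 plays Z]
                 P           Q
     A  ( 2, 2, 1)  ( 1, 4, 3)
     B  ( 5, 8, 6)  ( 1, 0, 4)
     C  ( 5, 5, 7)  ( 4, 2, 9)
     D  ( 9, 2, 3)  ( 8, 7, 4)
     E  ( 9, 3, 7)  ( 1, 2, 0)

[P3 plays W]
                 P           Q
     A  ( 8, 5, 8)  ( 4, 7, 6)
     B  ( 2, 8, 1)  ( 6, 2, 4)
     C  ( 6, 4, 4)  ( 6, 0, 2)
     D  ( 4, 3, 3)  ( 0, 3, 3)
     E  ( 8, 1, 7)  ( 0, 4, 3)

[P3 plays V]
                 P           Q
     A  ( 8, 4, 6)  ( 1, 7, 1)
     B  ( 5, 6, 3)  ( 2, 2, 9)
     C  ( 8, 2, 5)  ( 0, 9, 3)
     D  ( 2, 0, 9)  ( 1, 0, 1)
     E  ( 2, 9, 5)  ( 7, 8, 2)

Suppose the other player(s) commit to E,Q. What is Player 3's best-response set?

u_3(X vs E,Q) = 5
u_3(Y vs E,Q) = 7
u_3(Z vs E,Q) = 0
u_3(W vs E,Q) = 3
u_3(V vs E,Q) = 2
max payoff 7 at {Y}

P3 best: {Y}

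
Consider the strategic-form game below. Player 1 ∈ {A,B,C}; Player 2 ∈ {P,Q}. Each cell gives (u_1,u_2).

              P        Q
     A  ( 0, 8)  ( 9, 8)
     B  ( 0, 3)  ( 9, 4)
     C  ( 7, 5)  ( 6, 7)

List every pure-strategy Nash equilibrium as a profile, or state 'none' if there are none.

(A,P): not NE [P1→C gives 7>0]
(A,Q): NE
(B,P): not NE [P1→C gives 7>0; P2→Q gives 4>3]
(B,Q): NE
(C,P): not NE [P2→Q gives 7>5]
(C,Q): not NE [P1→B gives 9>6]

PSNE = {(A,Q), (B,Q)}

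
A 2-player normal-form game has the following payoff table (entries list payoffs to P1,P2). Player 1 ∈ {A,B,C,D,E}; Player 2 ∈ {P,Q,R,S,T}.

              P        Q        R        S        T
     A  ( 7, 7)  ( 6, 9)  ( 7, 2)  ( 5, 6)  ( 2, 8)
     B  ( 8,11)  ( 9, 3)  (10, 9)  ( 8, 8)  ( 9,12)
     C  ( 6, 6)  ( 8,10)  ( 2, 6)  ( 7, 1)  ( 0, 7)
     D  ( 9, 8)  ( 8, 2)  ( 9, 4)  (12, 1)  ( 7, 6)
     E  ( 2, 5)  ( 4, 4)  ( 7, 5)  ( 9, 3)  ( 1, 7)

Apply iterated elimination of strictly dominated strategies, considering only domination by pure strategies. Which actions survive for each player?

P1 drop A (B beats it: P:8>7 Q:9>6 R:10>7 S:8>5 T:9>2)
P1 drop C (B beats it: P:8>6 Q:9>8 R:10>2 S:8>7 T:9>0)
P1 drop E (D beats it: P:9>2 Q:8>4 R:9>7 S:12>9 T:7>1)
P2 drop Q (P beats it: B:11>3 D:8>2)
P2 drop R (P beats it: B:11>9 D:8>4)
P2 drop S (P beats it: B:11>8 D:8>1)
P1→{B,D} P2→{P,T}

Remaining: P1:{B,D} P2:{P,T}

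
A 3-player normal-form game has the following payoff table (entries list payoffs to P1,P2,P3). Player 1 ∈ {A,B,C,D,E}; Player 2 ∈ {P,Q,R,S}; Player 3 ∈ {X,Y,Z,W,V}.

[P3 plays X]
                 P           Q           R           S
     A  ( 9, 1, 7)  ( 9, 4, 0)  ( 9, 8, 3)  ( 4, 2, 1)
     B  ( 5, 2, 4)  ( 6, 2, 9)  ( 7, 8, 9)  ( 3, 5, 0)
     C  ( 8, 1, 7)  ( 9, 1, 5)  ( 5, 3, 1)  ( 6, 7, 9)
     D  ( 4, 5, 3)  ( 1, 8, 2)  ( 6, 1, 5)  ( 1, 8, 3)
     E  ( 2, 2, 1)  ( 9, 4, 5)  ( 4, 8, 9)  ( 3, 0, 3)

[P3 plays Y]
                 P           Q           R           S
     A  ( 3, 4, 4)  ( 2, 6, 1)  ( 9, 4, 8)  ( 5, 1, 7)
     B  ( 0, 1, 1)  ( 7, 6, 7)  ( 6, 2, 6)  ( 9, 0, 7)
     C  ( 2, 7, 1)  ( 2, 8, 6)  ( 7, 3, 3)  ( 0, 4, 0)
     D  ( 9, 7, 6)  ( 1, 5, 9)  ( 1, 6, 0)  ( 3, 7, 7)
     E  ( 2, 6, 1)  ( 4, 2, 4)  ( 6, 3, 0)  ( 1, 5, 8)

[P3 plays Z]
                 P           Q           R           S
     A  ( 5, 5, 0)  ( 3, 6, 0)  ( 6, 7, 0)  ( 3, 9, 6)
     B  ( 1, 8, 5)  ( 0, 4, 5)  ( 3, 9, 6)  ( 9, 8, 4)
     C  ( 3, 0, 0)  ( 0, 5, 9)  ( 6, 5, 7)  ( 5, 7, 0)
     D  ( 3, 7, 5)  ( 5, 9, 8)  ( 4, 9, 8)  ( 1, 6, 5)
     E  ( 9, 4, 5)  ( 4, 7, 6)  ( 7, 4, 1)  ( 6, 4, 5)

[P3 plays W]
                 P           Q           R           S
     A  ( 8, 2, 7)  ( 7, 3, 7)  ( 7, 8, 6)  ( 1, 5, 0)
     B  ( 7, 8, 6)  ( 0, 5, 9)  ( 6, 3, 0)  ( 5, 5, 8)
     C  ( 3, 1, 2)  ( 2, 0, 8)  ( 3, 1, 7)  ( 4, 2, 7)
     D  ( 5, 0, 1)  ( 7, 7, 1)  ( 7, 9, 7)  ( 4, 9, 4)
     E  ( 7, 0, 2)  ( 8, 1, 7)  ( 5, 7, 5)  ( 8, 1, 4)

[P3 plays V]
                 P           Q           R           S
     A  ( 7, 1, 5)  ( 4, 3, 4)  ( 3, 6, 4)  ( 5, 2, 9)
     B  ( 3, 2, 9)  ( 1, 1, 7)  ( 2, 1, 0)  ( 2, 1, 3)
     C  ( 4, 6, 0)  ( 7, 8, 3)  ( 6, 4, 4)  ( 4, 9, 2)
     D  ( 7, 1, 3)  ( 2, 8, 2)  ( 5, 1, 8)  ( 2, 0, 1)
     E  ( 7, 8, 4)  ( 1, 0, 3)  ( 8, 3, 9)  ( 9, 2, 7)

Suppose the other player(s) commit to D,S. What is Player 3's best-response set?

BR_3 = {Y}

u_3(X vs D,S) = 3
u_3(Y vs D,S) = 7
u_3(Z vs D,S) = 5
u_3(W vs D,S) = 4
u_3(V vs D,S) = 1
max payoff 7 at {Y}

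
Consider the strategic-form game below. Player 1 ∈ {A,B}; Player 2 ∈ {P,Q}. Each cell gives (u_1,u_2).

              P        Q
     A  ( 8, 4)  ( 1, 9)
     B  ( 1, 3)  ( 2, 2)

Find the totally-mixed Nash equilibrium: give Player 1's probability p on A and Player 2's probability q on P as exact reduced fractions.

P1 indiff ⇒ q·8+(1-q)·1 = q·1+(1-q)·2 ⇒ q(7) = (1-q)(1) ⇒ q = 1/8
P2 indiff ⇒ p·4+(1-p)·3 = p·9+(1-p)·2 ⇒ p(-5) = (1-p)(-1) ⇒ p = 1/6

(p,q) = (1/6, 1/8)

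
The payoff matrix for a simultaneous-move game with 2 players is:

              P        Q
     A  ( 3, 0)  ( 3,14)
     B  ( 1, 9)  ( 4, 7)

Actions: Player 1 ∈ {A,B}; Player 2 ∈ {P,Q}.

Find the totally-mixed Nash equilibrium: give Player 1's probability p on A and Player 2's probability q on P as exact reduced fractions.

(p,q) = (1/8, 1/3)

P1 indiff ⇒ q·3+(1-q)·3 = q·1+(1-q)·4 ⇒ q(2) = (1-q)(1) ⇒ q = 1/3
P2 indiff ⇒ p·0+(1-p)·9 = p·14+(1-p)·7 ⇒ p(-14) = (1-p)(-2) ⇒ p = 1/8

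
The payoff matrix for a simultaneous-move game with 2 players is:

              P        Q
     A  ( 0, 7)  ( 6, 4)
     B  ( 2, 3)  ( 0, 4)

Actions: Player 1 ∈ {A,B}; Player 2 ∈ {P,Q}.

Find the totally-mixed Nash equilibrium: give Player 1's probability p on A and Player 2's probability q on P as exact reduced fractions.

P1 indiff ⇒ q·0+(1-q)·6 = q·2+(1-q)·0 ⇒ q(-2) = (1-q)(-6) ⇒ q = 3/4
P2 indiff ⇒ p·7+(1-p)·3 = p·4+(1-p)·4 ⇒ p(3) = (1-p)(1) ⇒ p = 1/4

p=1/4, q=3/4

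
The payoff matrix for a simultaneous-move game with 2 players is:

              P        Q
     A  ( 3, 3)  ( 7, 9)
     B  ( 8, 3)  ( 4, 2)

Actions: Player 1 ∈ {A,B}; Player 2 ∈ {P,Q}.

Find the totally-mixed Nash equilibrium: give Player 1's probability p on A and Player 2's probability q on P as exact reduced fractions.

P1 indiff ⇒ q·3+(1-q)·7 = q·8+(1-q)·4 ⇒ q(-5) = (1-q)(-3) ⇒ q = 3/8
P2 indiff ⇒ p·3+(1-p)·3 = p·9+(1-p)·2 ⇒ p(-6) = (1-p)(-1) ⇒ p = 1/7

p=1/7, q=3/8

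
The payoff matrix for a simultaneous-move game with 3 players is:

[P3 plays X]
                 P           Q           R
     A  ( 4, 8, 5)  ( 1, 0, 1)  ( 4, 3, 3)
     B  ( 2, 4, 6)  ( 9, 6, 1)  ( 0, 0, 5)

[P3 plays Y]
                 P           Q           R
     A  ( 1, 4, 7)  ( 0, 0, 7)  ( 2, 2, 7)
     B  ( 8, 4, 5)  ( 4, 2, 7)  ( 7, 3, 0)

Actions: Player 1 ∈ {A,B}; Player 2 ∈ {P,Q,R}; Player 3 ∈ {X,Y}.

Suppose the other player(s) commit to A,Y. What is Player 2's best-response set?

u_2(P vs A,Y) = 4
u_2(Q vs A,Y) = 0
u_2(R vs A,Y) = 2
max payoff 4 at {P}

argmax u_2 = {P}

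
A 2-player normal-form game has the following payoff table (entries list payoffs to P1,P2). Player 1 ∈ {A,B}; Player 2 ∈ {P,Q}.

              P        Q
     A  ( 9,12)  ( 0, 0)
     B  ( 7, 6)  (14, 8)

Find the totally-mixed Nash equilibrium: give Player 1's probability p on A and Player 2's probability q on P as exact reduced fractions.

P1 mixes 1/7 on A; P2 mixes 7/8 on P

P1 indiff ⇒ q·9+(1-q)·0 = q·7+(1-q)·14 ⇒ q(2) = (1-q)(14) ⇒ q = 7/8
P2 indiff ⇒ p·12+(1-p)·6 = p·0+(1-p)·8 ⇒ p(12) = (1-p)(2) ⇒ p = 1/7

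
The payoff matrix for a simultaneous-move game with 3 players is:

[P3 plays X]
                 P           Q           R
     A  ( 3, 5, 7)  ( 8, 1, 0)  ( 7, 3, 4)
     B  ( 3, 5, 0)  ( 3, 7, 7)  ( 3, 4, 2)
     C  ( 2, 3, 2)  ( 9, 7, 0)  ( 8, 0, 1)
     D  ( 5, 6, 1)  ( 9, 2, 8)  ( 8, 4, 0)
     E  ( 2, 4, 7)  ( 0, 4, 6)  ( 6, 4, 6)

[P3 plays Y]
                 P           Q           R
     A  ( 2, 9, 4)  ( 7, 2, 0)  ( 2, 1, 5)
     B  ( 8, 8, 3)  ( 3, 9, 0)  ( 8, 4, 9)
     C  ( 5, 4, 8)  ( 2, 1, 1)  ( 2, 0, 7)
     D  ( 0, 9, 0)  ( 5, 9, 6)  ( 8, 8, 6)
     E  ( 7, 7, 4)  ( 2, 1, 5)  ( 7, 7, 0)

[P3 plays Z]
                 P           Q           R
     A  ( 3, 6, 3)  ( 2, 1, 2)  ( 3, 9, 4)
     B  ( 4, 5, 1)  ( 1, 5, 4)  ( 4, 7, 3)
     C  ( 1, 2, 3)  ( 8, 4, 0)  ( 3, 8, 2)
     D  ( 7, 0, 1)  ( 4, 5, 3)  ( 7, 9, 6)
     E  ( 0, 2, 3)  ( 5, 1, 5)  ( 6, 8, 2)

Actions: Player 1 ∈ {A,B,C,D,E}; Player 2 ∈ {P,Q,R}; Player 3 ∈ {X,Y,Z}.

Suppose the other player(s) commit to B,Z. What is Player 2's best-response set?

argmax u_2 = {R}

u_2(P vs B,Z) = 5
u_2(Q vs B,Z) = 5
u_2(R vs B,Z) = 7
max payoff 7 at {R}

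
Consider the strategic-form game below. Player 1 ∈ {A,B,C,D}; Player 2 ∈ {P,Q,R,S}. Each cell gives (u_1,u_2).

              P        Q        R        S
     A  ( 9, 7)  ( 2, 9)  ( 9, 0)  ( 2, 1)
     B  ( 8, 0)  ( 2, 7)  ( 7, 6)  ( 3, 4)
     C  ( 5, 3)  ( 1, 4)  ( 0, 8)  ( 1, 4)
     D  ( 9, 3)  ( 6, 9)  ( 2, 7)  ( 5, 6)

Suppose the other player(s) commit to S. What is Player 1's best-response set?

u_1(A vs S) = 2
u_1(B vs S) = 3
u_1(C vs S) = 1
u_1(D vs S) = 5
max payoff 5 at {D}

BR_1 = {D}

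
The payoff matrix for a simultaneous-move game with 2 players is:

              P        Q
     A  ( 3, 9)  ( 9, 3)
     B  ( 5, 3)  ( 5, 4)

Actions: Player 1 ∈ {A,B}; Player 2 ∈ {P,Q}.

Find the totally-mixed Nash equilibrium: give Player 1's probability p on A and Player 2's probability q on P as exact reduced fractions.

P1 indiff ⇒ q·3+(1-q)·9 = q·5+(1-q)·5 ⇒ q(-2) = (1-q)(-4) ⇒ q = 2/3
P2 indiff ⇒ p·9+(1-p)·3 = p·3+(1-p)·4 ⇒ p(6) = (1-p)(1) ⇒ p = 1/7

p=1/7, q=2/3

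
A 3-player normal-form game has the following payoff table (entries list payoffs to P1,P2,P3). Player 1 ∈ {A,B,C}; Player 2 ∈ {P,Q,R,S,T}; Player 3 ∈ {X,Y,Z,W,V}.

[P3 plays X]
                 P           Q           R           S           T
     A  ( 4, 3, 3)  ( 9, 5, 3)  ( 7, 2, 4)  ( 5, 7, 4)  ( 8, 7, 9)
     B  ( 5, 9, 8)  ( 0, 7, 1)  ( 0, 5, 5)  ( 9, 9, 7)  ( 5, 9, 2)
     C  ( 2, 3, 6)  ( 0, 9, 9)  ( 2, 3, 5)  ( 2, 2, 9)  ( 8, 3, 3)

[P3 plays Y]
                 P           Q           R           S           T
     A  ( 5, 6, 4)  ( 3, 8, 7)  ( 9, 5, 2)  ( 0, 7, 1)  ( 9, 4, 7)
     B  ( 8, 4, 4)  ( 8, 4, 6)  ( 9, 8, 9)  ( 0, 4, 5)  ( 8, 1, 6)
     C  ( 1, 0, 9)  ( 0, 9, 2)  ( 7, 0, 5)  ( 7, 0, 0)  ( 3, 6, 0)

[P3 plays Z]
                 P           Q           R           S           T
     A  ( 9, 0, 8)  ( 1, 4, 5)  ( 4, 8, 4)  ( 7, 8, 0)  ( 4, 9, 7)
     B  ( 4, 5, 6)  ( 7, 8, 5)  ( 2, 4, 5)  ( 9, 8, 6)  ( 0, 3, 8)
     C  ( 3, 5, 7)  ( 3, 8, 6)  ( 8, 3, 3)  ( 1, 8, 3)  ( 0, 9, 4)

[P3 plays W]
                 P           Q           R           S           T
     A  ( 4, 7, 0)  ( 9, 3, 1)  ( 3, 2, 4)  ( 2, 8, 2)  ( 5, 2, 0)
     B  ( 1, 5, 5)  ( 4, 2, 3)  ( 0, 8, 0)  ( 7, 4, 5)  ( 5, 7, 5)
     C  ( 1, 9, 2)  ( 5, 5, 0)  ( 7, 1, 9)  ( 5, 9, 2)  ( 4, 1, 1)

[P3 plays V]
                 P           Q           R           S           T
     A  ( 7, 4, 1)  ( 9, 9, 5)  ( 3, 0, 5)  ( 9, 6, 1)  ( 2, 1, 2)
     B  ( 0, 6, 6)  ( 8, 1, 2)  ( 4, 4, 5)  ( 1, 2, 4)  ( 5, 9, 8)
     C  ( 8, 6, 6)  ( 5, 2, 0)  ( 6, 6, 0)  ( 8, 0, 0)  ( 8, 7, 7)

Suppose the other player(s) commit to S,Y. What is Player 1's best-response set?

P1 best: {C}

u_1(A vs S,Y) = 0
u_1(B vs S,Y) = 0
u_1(C vs S,Y) = 7
max payoff 7 at {C}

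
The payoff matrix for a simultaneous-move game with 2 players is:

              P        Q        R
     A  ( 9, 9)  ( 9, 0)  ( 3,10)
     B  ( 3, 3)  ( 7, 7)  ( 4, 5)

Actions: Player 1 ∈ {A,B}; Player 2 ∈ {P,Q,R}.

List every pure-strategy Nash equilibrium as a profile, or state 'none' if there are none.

PSNE: ∅

(A,P): not NE [P2→R gives 10>9]
(A,Q): not NE [P2→R gives 10>0]
(A,R): not NE [P1→B gives 4>3]
(B,P): not NE [P1→A gives 9>3; P2→Q gives 7>3]
(B,Q): not NE [P1→A gives 9>7]
(B,R): not NE [P2→Q gives 7>5]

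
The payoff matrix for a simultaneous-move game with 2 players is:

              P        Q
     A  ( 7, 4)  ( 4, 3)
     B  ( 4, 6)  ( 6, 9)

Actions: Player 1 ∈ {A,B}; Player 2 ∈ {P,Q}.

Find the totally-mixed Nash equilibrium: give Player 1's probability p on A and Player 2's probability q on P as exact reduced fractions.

(p,q) = (3/4, 2/5)

P1 indiff ⇒ q·7+(1-q)·4 = q·4+(1-q)·6 ⇒ q(3) = (1-q)(2) ⇒ q = 2/5
P2 indiff ⇒ p·4+(1-p)·6 = p·3+(1-p)·9 ⇒ p(1) = (1-p)(3) ⇒ p = 3/4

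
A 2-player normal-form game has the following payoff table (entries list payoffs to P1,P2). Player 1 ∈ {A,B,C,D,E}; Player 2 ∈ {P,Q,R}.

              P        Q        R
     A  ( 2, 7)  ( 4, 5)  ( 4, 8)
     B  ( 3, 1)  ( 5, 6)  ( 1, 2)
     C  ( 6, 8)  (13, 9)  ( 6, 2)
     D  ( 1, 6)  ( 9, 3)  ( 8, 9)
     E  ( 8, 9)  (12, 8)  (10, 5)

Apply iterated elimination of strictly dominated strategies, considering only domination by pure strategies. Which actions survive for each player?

Remaining: P1:{C,E} P2:{P,Q}

P1 drop A (C beats it: P:6>2 Q:13>4 R:6>4)
P1 drop B (C beats it: P:6>3 Q:13>5 R:6>1)
P1 drop D (E beats it: P:8>1 Q:12>9 R:10>8)
P2 drop R (P beats it: C:8>2 E:9>5)
P1→{C,E} P2→{P,Q}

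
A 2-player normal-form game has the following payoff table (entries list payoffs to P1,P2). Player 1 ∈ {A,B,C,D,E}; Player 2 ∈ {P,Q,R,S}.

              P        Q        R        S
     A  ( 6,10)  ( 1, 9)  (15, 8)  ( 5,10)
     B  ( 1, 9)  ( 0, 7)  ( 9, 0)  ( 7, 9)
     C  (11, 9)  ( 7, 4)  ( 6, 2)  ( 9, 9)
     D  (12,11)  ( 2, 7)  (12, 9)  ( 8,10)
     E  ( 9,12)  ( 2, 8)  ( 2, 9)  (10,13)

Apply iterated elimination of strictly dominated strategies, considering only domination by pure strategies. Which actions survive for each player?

P1 drop B (D beats it: P:12>1 Q:2>0 R:12>9 S:8>7)
P2 drop Q (P beats it: A:10>9 C:9>4 D:11>7 E:12>8)
P2 drop R (P beats it: A:10>8 C:9>2 D:11>9 E:12>9)
P1 drop A (C beats it: P:11>6 S:9>5)
P1→{C,D,E} P2→{P,S}

Remaining: P1:{C,D,E} P2:{P,S}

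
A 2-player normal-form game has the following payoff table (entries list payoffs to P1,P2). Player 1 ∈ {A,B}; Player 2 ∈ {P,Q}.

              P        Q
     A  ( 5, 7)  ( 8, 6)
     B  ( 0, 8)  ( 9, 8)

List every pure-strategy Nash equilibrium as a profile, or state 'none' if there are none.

(A,P): NE
(A,Q): not NE [P1→B gives 9>8; P2→P gives 7>6]
(B,P): not NE [P1→A gives 5>0]
(B,Q): NE

NE set: (A,P), (B,Q)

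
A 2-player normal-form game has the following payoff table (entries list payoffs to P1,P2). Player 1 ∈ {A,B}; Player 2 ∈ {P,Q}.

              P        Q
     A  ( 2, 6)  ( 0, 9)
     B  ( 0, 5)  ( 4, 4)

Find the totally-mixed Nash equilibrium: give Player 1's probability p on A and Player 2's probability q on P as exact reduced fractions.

P1 indiff ⇒ q·2+(1-q)·0 = q·0+(1-q)·4 ⇒ q(2) = (1-q)(4) ⇒ q = 2/3
P2 indiff ⇒ p·6+(1-p)·5 = p·9+(1-p)·4 ⇒ p(-3) = (1-p)(-1) ⇒ p = 1/4

(p,q) = (1/4, 2/3)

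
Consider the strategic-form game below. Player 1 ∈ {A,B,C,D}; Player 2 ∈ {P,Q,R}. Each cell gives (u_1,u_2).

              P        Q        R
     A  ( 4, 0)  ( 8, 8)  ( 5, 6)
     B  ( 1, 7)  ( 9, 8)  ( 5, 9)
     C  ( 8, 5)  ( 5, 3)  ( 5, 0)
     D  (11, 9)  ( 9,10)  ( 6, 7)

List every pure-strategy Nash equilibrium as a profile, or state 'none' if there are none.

(A,P): not NE [P1→D gives 11>4; P2→Q gives 8>0]
(A,Q): not NE [P1→D gives 9>8]
(A,R): not NE [P1→D gives 6>5; P2→Q gives 8>6]
(B,P): not NE [P1→D gives 11>1; P2→R gives 9>7]
(B,Q): not NE [P2→R gives 9>8]
(B,R): not NE [P1→D gives 6>5]
(C,P): not NE [P1→D gives 11>8]
(C,Q): not NE [P1→D gives 9>5; P2→P gives 5>3]
(C,R): not NE [P1→D gives 6>5; P2→P gives 5>0]
(D,P): not NE [P2→Q gives 10>9]
(D,Q): NE
(D,R): not NE [P2→Q gives 10>7]

Nash profiles: (D,Q)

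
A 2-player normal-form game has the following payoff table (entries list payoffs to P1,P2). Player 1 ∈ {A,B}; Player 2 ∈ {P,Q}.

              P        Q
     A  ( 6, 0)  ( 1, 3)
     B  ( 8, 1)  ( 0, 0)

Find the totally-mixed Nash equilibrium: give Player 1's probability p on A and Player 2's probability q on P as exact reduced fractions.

P1 indiff ⇒ q·6+(1-q)·1 = q·8+(1-q)·0 ⇒ q(-2) = (1-q)(-1) ⇒ q = 1/3
P2 indiff ⇒ p·0+(1-p)·1 = p·3+(1-p)·0 ⇒ p(-3) = (1-p)(-1) ⇒ p = 1/4

(p,q) = (1/4, 1/3)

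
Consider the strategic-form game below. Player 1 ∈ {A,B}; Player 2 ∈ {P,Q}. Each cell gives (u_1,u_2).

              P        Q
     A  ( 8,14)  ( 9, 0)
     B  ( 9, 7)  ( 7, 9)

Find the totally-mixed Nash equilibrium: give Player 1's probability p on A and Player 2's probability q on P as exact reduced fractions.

P1 mixes 1/8 on A; P2 mixes 2/3 on P

P1 indiff ⇒ q·8+(1-q)·9 = q·9+(1-q)·7 ⇒ q(-1) = (1-q)(-2) ⇒ q = 2/3
P2 indiff ⇒ p·14+(1-p)·7 = p·0+(1-p)·9 ⇒ p(14) = (1-p)(2) ⇒ p = 1/8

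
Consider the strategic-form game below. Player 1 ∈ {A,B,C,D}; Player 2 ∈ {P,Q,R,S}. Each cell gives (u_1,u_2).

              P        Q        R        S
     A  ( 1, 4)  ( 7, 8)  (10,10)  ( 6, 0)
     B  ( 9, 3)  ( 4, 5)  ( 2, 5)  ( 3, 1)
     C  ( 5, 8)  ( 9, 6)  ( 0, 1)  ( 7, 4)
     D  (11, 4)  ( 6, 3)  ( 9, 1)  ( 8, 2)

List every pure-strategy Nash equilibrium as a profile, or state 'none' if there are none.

(A,P): not NE [P1→D gives 11>1; P2→R gives 10>4]
(A,Q): not NE [P1→C gives 9>7; P2→R gives 10>8]
(A,R): NE
(A,S): not NE [P1→D gives 8>6; P2→R gives 10>0]
(B,P): not NE [P1→D gives 11>9; P2→R gives 5>3]
(B,Q): not NE [P1→C gives 9>4]
(B,R): not NE [P1→A gives 10>2]
(B,S): not NE [P1→D gives 8>3; P2→R gives 5>1]
(C,P): not NE [P1→D gives 11>5]
(C,Q): not NE [P2→P gives 8>6]
(C,R): not NE [P1→A gives 10>0; P2→P gives 8>1]
(C,S): not NE [P1→D gives 8>7; P2→P gives 8>4]
(D,P): NE
(D,Q): not NE [P1→C gives 9>6; P2→P gives 4>3]
(D,R): not NE [P1→A gives 10>9; P2→P gives 4>1]
(D,S): not NE [P2→P gives 4>2]

Nash profiles: (A,R), (D,P)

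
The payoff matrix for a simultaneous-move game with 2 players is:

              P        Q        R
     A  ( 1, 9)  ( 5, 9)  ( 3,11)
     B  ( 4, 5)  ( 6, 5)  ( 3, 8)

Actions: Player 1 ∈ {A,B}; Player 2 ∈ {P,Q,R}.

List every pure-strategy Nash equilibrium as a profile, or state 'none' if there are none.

(A,P): not NE [P1→B gives 4>1; P2→R gives 11>9]
(A,Q): not NE [P1→B gives 6>5; P2→R gives 11>9]
(A,R): NE
(B,P): not NE [P2→R gives 8>5]
(B,Q): not NE [P2→R gives 8>5]
(B,R): NE

Nash profiles: (A,R), (B,R)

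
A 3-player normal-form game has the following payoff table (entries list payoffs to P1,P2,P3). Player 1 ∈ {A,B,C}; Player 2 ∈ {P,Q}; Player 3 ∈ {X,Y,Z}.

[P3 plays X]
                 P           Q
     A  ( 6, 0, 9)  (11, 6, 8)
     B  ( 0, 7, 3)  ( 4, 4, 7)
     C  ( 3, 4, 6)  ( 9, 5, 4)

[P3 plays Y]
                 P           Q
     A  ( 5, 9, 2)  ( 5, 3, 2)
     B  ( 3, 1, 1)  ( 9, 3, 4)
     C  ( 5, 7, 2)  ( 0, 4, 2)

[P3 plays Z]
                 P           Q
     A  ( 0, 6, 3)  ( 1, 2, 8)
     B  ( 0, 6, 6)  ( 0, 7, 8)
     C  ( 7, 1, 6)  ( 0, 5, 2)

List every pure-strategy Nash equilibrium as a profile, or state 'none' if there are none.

Nash profiles: (A,Q,X)

(A,P,X): not NE [P2→Q gives 6>0]
(A,P,Y): not NE [P3→X gives 9>2]
(A,P,Z): not NE [P1→C gives 7>0; P3→X gives 9>3]
(A,Q,X): NE
(A,Q,Y): not NE [P1→B gives 9>5; P2→P gives 9>3; P3→Z gives 8>2]
(A,Q,Z): not NE [P2→P gives 6>2]
(B,P,X): not NE [P1→A gives 6>0; P3→Z gives 6>3]
(B,P,Y): not NE [P1→C gives 5>3; P2→Q gives 3>1; P3→Z gives 6>1]
(B,P,Z): not NE [P1→C gives 7>0; P2→Q gives 7>6]
(B,Q,X): not NE [P1→A gives 11>4; P2→P gives 7>4; P3→Z gives 8>7]
(B,Q,Y): not NE [P3→Z gives 8>4]
(B,Q,Z): not NE [P1→A gives 1>0]
(C,P,X): not NE [P1→A gives 6>3; P2→Q gives 5>4]
(C,P,Y): not NE [P3→Z gives 6>2]
(C,P,Z): not NE [P2→Q gives 5>1]
(C,Q,X): not NE [P1→A gives 11>9]
(C,Q,Y): not NE [P1→B gives 9>0; P2→P gives 7>4; P3→X gives 4>2]
(C,Q,Z): not NE [P1→A gives 1>0; P3→X gives 4>2]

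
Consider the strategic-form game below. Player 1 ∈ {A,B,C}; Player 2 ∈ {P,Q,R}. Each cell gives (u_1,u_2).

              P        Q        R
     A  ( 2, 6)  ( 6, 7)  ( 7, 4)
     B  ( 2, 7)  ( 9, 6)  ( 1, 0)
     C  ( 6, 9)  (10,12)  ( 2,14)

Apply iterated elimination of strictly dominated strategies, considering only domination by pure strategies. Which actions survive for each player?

P1 drop B (C beats it: P:6>2 Q:10>9 R:2>1)
P2 drop P (Q beats it: A:7>6 C:12>9)
P1→{A,C} P2→{Q,R}

Remaining: P1:{A,C} P2:{Q,R}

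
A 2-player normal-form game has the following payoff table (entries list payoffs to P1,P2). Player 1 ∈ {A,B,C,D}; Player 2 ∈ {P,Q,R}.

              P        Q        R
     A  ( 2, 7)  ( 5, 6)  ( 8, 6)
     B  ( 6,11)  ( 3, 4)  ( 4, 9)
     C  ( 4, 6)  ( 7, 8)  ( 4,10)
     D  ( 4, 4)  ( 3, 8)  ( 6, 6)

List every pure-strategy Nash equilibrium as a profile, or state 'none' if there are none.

NE set: (B,P)

(A,P): not NE [P1→B gives 6>2]
(A,Q): not NE [P1→C gives 7>5; P2→P gives 7>6]
(A,R): not NE [P2→P gives 7>6]
(B,P): NE
(B,Q): not NE [P1→C gives 7>3; P2→P gives 11>4]
(B,R): not NE [P1→A gives 8>4; P2→P gives 11>9]
(C,P): not NE [P1→B gives 6>4; P2→R gives 10>6]
(C,Q): not NE [P2→R gives 10>8]
(C,R): not NE [P1→A gives 8>4]
(D,P): not NE [P1→B gives 6>4; P2→Q gives 8>4]
(D,Q): not NE [P1→C gives 7>3]
(D,R): not NE [P1→A gives 8>6; P2→Q gives 8>6]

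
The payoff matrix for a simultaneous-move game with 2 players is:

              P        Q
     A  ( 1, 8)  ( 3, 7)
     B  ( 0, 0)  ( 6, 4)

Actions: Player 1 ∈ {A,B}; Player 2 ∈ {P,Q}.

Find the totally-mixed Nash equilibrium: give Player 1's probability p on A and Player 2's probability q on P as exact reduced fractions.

P1 mixes 4/5 on A; P2 mixes 3/4 on P

P1 indiff ⇒ q·1+(1-q)·3 = q·0+(1-q)·6 ⇒ q(1) = (1-q)(3) ⇒ q = 3/4
P2 indiff ⇒ p·8+(1-p)·0 = p·7+(1-p)·4 ⇒ p(1) = (1-p)(4) ⇒ p = 4/5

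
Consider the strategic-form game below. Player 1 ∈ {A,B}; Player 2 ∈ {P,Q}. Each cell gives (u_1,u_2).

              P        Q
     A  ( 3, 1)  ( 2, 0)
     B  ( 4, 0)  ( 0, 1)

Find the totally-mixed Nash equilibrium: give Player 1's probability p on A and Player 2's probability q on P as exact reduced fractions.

(p,q) = (1/2, 2/3)

P1 indiff ⇒ q·3+(1-q)·2 = q·4+(1-q)·0 ⇒ q(-1) = (1-q)(-2) ⇒ q = 2/3
P2 indiff ⇒ p·1+(1-p)·0 = p·0+(1-p)·1 ⇒ p(1) = (1-p)(1) ⇒ p = 1/2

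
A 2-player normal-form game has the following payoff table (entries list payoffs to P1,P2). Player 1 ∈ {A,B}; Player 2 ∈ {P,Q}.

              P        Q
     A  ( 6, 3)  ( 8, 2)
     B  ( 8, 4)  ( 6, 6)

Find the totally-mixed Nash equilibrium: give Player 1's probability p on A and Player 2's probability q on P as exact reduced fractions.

P1 indiff ⇒ q·6+(1-q)·8 = q·8+(1-q)·6 ⇒ q(-2) = (1-q)(-2) ⇒ q = 1/2
P2 indiff ⇒ p·3+(1-p)·4 = p·2+(1-p)·6 ⇒ p(1) = (1-p)(2) ⇒ p = 2/3

P1 mixes 2/3 on A; P2 mixes 1/2 on P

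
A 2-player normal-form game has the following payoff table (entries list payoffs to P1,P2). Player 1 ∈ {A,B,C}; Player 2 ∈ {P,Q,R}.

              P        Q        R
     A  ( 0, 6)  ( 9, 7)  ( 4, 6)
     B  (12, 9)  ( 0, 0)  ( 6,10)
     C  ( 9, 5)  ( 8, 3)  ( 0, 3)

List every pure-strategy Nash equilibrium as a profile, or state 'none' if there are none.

Nash profiles: (A,Q), (B,R)

(A,P): not NE [P1→B gives 12>0; P2→Q gives 7>6]
(A,Q): NE
(A,R): not NE [P1→B gives 6>4; P2→Q gives 7>6]
(B,P): not NE [P2→R gives 10>9]
(B,Q): not NE [P1→A gives 9>0; P2→R gives 10>0]
(B,R): NE
(C,P): not NE [P1→B gives 12>9]
(C,Q): not NE [P1→A gives 9>8; P2→P gives 5>3]
(C,R): not NE [P1→B gives 6>0; P2→P gives 5>3]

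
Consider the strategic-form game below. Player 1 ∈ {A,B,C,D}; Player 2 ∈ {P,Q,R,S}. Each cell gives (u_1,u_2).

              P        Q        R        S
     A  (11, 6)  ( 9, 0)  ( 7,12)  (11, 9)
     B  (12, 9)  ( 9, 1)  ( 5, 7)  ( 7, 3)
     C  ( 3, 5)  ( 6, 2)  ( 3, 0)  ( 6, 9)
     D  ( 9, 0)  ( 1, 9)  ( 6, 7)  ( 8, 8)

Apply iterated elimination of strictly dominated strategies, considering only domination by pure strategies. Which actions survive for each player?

IESDS → P1:{A,B} P2:{P,R}

P1 drop C (A beats it: P:11>3 Q:9>6 R:7>3 S:11>6)
P1 drop D (A beats it: P:11>9 Q:9>1 R:7>6 S:11>8)
P2 drop Q (P beats it: A:6>0 B:9>1)
P2 drop S (R beats it: A:12>9 B:7>3)
P1→{A,B} P2→{P,R}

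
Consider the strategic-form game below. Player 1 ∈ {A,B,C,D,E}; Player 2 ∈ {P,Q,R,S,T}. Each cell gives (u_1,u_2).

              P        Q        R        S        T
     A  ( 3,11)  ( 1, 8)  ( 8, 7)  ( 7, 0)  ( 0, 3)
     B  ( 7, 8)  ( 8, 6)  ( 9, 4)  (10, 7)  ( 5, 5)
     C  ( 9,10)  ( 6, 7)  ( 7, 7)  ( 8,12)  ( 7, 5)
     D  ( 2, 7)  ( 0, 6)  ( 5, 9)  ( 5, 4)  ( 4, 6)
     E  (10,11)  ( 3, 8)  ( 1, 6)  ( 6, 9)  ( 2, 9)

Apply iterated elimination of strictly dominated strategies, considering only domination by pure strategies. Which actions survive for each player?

P1 drop A (B beats it: P:7>3 Q:8>1 R:9>8 S:10>7 T:5>0)
P1 drop D (B beats it: P:7>2 Q:8>0 R:9>5 S:10>5 T:5>4)
P2 drop Q (P beats it: B:8>6 C:10>7 E:11>8)
P2 drop R (P beats it: B:8>4 C:10>7 E:11>6)
P2 drop T (P beats it: B:8>5 C:10>5 E:11>9)
P1→{B,C,E} P2→{P,S}

IESDS → P1:{B,C,E} P2:{P,S}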